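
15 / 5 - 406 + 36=-367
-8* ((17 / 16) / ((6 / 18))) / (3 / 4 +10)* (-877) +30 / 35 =626436 / 301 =2081.18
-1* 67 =-67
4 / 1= 4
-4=-4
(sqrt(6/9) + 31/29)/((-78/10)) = -155/1131 - 5*sqrt(6)/117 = -0.24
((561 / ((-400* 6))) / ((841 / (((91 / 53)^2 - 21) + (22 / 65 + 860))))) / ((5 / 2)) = -0.09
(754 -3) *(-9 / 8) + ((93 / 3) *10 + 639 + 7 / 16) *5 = 62437 / 16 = 3902.31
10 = 10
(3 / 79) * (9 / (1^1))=27 / 79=0.34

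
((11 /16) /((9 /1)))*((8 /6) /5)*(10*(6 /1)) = 11 /9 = 1.22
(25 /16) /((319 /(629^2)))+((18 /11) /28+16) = 69810911 /35728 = 1953.96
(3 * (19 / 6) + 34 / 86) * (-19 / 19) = -851 / 86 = -9.90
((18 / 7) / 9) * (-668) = -190.86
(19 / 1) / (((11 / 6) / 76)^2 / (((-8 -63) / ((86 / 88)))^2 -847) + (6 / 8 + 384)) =267519436992 / 5417268600937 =0.05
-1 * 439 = -439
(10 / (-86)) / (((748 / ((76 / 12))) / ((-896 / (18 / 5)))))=53200 / 217107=0.25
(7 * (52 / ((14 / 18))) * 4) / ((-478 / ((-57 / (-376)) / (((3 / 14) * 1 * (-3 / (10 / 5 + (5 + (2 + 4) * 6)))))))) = 446082 / 11233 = 39.71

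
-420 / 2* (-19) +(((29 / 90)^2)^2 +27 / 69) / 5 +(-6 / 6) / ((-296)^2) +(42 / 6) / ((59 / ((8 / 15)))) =9726842054813995267 / 2437717242600000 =3990.14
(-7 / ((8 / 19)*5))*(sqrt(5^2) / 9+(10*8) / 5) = -19817 / 360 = -55.05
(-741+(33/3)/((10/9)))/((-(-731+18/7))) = -51177/50990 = -1.00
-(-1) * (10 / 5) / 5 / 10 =1 / 25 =0.04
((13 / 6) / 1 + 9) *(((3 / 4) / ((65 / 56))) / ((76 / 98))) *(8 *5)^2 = 3676960 / 247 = 14886.48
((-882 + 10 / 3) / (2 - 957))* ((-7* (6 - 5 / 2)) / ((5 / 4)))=-258328 / 14325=-18.03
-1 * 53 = -53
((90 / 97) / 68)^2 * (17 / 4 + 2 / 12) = 35775 / 43507216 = 0.00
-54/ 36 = -3/ 2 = -1.50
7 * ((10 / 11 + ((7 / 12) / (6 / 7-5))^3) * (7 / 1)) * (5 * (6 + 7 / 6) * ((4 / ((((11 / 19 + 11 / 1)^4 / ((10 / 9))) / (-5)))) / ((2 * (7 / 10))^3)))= -58860634890278575 / 82099958159020032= -0.72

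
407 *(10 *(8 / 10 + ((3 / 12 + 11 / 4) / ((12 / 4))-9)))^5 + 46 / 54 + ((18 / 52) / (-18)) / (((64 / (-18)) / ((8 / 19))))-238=-84030624584310109 / 106704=-787511476461.15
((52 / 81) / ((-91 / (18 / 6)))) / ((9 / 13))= -52 / 1701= -0.03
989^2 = 978121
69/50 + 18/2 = 519/50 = 10.38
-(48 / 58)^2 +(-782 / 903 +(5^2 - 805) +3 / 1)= -591249461 / 759423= -778.55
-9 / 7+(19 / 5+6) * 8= 2699 / 35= 77.11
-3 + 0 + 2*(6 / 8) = -3 / 2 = -1.50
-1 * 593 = -593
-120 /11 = -10.91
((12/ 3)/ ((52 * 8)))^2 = 1/ 10816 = 0.00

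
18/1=18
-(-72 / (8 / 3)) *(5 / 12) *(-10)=-225 / 2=-112.50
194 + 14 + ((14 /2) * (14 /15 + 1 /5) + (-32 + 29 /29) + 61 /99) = 91847 /495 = 185.55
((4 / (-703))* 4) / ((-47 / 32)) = 512 / 33041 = 0.02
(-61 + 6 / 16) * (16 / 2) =-485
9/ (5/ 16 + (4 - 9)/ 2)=-144/ 35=-4.11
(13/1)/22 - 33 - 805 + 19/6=-27530/33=-834.24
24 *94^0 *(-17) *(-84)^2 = -2878848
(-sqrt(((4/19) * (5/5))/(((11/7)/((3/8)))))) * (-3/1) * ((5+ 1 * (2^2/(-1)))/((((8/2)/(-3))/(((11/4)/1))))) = -9 * sqrt(8778)/608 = -1.39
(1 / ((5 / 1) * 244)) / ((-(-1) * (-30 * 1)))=-1 / 36600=-0.00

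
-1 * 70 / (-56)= 5 / 4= 1.25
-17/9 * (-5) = 85/9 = 9.44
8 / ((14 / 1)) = 4 / 7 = 0.57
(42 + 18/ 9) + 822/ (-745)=31958/ 745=42.90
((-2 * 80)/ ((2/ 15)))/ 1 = -1200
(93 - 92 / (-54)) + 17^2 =10360 / 27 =383.70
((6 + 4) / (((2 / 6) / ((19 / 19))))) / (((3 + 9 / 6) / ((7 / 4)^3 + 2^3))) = 1425 / 16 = 89.06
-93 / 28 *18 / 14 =-837 / 196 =-4.27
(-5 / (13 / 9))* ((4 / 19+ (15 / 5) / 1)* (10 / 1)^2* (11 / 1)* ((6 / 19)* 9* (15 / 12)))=-203816250 / 4693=-43429.84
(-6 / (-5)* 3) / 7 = 18 / 35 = 0.51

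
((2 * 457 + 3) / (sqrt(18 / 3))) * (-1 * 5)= -4585 * sqrt(6) / 6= -1871.82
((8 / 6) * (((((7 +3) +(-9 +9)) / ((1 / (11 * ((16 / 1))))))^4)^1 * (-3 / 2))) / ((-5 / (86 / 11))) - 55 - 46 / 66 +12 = 990216978430558 / 33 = 30006575103956.30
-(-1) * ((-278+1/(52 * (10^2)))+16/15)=-4320157/15600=-276.93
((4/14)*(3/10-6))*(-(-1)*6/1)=-342/35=-9.77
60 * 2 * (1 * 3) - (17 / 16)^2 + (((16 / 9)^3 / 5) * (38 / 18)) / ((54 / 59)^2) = 361.70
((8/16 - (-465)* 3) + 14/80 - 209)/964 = 47467/38560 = 1.23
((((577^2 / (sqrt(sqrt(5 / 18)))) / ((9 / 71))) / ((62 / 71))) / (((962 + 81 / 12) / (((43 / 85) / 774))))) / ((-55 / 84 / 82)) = -3853365524344 *2^(1 / 4) *sqrt(3) *5^(3 / 4) / 75813890625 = -350.06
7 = 7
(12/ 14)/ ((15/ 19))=1.09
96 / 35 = 2.74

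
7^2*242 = 11858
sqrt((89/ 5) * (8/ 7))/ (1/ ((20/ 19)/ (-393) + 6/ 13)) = 89084 * sqrt(6230)/ 3397485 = 2.07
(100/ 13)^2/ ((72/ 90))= 12500/ 169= 73.96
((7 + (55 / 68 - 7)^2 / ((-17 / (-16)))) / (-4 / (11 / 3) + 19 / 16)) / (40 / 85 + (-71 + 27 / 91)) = -1694749056 / 266898725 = -6.35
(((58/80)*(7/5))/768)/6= 203/921600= 0.00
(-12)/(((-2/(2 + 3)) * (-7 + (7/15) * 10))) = -90/7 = -12.86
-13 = -13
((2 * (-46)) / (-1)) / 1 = 92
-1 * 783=-783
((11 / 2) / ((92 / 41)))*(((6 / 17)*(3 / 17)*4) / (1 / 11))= 44649 / 6647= 6.72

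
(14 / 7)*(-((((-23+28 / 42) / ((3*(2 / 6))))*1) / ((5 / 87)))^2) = -7550498 / 25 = -302019.92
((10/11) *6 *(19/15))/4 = 19/11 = 1.73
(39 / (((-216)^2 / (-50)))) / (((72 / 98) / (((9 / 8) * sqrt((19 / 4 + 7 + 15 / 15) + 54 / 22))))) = -15925 * sqrt(7359) / 5474304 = -0.25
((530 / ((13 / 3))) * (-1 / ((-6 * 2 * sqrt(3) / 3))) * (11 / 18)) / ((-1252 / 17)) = -49555 * sqrt(3) / 585936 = -0.15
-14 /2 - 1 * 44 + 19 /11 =-542 /11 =-49.27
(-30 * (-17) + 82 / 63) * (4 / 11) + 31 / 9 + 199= 89714 / 231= 388.37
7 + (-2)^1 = 5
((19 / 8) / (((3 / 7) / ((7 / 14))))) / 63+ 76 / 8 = 4123 / 432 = 9.54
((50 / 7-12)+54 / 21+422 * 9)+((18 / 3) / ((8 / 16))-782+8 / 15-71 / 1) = 310301 / 105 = 2955.25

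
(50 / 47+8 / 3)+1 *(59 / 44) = 31463 / 6204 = 5.07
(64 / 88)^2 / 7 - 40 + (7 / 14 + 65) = 43325 / 1694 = 25.58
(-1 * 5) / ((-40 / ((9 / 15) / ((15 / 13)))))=13 / 200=0.06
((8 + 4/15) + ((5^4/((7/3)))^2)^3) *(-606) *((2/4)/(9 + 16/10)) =-65829455852510018357951/6235397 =-10557380043726168.25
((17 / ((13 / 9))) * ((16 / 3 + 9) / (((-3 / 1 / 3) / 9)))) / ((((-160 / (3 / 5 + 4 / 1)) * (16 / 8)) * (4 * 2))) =453951 / 166400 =2.73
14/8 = 7/4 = 1.75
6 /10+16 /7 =101 /35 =2.89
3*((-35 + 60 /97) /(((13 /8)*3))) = -26680 /1261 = -21.16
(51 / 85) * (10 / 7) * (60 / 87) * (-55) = -6600 / 203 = -32.51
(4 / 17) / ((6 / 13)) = 26 / 51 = 0.51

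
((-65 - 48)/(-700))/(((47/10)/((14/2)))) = 113/470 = 0.24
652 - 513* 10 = -4478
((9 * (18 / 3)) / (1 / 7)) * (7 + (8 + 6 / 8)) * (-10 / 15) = -3969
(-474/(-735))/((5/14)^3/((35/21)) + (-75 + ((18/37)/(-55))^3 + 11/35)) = -14913114431600/1726457631596983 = -0.01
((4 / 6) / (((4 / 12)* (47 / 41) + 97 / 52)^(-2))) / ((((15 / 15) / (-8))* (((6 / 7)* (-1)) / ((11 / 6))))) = 15911328125 / 276134508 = 57.62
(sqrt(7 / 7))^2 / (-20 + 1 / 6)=-6 / 119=-0.05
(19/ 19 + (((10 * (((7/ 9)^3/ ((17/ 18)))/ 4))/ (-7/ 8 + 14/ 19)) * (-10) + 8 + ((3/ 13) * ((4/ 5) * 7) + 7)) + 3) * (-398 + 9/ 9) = -11772951233/ 268515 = -43844.67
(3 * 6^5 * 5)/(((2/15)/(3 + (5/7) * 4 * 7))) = 20120400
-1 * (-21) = 21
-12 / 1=-12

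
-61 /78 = -0.78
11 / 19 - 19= -350 / 19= -18.42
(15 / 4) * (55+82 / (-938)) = 193155 / 938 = 205.92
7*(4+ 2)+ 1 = 43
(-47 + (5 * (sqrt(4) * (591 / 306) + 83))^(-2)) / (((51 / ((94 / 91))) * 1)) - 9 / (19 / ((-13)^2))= -1752234461236057 / 21631300713750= -81.00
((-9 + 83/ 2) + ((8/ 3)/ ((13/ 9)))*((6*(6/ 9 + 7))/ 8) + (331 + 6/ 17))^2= 27395215225/ 195364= 140226.53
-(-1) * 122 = 122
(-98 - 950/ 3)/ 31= -1244/ 93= -13.38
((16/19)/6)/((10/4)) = 16/285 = 0.06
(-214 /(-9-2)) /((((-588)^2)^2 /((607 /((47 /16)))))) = 64949 /1931300571816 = 0.00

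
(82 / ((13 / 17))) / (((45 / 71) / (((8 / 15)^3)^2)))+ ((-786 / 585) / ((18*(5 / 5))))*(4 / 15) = 1985600212 / 512578125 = 3.87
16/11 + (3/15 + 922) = 50801/55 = 923.65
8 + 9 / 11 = 97 / 11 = 8.82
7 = 7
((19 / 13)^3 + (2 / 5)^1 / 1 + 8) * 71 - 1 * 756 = 681739 / 10985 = 62.06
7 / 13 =0.54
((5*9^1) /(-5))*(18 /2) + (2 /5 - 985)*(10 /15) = -3687 /5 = -737.40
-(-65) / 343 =65 / 343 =0.19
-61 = -61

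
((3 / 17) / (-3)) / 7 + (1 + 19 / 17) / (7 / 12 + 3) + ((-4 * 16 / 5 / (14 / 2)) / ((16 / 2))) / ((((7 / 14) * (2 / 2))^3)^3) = -2979271 / 25585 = -116.45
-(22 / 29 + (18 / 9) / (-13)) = -228 / 377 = -0.60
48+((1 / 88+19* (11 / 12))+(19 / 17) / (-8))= 146507 / 2244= 65.29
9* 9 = 81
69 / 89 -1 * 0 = 69 / 89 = 0.78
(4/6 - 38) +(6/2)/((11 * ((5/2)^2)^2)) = -769856/20625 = -37.33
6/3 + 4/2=4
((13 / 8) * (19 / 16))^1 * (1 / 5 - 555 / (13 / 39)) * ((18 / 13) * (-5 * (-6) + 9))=-13878189 / 80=-173477.36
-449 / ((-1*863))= 449 / 863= 0.52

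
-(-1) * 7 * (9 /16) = 63 /16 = 3.94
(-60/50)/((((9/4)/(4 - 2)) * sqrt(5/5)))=-16/15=-1.07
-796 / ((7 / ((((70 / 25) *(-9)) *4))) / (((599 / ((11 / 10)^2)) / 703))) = 686597760 / 85063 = 8071.64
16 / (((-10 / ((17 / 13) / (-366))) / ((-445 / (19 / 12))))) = -24208 / 15067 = -1.61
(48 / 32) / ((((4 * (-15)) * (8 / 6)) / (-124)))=93 / 40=2.32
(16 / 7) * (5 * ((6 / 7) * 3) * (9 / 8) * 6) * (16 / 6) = 25920 / 49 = 528.98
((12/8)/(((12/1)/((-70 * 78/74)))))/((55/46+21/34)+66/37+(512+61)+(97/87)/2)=-0.02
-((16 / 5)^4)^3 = -1152921.50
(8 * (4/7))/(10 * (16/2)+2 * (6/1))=8/161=0.05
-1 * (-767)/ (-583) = -767/ 583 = -1.32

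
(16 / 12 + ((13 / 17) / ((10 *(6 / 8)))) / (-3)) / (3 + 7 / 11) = 5467 / 15300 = 0.36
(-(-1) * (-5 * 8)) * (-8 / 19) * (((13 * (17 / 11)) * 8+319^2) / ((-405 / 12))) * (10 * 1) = -318901760 / 627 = -508615.25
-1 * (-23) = 23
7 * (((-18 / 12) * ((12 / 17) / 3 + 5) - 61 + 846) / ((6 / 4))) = 184961 / 51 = 3626.69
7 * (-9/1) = -63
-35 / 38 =-0.92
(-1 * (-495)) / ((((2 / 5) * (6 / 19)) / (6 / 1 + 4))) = 78375 / 2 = 39187.50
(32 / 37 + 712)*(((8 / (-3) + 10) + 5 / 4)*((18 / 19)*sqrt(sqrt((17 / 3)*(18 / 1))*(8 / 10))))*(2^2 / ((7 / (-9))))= -84738.66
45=45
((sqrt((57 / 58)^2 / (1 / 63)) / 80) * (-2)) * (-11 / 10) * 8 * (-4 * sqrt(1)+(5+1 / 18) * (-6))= -58.92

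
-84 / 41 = -2.05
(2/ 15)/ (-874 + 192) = -1/ 5115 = -0.00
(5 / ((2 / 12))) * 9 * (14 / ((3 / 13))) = 16380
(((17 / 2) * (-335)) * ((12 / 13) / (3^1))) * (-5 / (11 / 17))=968150 / 143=6770.28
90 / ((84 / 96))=720 / 7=102.86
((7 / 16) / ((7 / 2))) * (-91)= -11.38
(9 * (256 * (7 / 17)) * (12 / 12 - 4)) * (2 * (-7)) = 677376 / 17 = 39845.65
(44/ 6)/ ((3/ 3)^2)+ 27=103/ 3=34.33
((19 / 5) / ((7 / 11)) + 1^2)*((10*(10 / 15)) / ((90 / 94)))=45872 / 945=48.54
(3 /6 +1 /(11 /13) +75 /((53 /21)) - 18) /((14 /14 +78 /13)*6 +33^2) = 15623 /1318746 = 0.01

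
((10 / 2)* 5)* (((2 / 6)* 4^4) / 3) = 6400 / 9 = 711.11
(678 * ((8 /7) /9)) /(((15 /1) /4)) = 7232 /315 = 22.96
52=52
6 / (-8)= -0.75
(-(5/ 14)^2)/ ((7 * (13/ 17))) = -425/ 17836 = -0.02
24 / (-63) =-8 / 21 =-0.38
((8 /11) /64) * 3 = 3 /88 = 0.03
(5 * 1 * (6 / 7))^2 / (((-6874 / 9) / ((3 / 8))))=-6075 / 673652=-0.01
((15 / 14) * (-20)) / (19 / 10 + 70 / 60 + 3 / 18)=-4500 / 679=-6.63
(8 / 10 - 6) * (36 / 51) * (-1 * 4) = 1248 / 85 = 14.68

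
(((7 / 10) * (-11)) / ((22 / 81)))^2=321489 / 400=803.72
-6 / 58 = -3 / 29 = -0.10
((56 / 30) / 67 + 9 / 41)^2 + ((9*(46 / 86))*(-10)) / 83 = -3143744410069 / 6059633877225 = -0.52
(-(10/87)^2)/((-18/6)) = 100/22707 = 0.00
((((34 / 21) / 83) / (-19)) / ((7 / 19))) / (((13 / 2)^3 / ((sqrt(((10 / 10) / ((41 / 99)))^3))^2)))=-87973776 / 615822850279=-0.00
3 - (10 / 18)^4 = 19058 / 6561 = 2.90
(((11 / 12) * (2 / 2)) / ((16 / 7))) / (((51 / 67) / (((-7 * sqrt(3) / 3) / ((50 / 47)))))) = -1697311 * sqrt(3) / 1468800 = -2.00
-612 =-612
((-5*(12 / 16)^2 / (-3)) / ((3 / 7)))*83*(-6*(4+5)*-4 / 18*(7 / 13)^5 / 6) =48824335 / 2970344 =16.44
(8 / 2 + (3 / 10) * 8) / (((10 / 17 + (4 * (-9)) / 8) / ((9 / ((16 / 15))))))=-1836 / 133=-13.80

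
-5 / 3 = -1.67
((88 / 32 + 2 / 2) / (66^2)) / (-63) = -5 / 365904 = -0.00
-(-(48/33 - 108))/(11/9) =-10548/121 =-87.17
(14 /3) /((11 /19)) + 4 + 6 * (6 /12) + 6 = 695 /33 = 21.06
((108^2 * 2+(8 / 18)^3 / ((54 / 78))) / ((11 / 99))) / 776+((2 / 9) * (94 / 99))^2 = 20838154588 / 77006457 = 270.60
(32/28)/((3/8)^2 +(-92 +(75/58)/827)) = -12279296/986955599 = -0.01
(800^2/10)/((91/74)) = 4736000/91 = 52043.96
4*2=8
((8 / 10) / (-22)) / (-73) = 2 / 4015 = 0.00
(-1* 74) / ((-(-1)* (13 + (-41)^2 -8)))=-37 / 843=-0.04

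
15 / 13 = 1.15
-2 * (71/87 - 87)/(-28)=-3749/609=-6.16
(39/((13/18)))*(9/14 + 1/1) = 621/7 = 88.71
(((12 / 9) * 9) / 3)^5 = 1024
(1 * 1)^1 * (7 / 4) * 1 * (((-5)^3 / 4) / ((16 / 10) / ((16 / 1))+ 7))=-4375 / 568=-7.70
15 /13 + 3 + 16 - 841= -820.85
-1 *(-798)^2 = -636804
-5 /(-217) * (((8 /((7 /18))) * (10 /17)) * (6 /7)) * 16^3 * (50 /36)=245760000 /180761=1359.59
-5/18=-0.28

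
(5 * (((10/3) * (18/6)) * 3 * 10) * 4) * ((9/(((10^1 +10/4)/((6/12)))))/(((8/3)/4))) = 3240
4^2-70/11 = 106/11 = 9.64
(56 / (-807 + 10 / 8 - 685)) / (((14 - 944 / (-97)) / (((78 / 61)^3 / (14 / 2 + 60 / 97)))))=-0.00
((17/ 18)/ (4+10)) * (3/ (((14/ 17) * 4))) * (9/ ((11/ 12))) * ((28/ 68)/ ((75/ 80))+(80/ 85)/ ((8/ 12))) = 1.12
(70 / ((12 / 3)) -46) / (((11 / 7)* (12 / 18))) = -27.20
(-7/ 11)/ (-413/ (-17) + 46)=-119/ 13145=-0.01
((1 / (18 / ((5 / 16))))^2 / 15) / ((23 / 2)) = 5 / 2861568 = 0.00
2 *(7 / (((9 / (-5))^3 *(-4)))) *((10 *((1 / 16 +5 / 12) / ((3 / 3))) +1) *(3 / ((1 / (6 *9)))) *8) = 121625 / 27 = 4504.63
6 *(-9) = -54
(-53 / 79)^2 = 2809 / 6241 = 0.45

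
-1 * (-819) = 819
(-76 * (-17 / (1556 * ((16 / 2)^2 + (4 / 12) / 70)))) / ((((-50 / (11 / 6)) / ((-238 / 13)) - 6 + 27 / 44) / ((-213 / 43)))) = 0.02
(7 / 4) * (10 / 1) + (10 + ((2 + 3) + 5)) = 75 / 2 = 37.50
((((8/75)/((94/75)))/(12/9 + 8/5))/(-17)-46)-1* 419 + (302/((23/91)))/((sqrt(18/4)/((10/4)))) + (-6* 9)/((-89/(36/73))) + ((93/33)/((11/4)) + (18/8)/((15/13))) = -5800440015983/12562469260 + 68705* sqrt(2)/69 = 946.44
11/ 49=0.22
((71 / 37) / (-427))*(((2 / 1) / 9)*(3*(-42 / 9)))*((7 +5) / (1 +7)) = 142 / 6771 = 0.02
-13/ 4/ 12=-13/ 48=-0.27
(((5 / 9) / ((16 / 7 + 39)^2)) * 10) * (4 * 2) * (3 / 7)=0.01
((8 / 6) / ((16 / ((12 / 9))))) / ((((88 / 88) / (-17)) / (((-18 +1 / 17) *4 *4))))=4880 / 9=542.22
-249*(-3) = 747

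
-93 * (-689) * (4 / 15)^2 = 4556.59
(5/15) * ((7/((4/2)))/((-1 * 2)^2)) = 7/24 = 0.29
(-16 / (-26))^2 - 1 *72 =-12104 / 169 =-71.62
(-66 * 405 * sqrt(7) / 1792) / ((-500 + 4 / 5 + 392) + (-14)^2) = -22275 * sqrt(7) / 132608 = -0.44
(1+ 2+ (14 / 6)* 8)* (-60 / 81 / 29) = -1300 / 2349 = -0.55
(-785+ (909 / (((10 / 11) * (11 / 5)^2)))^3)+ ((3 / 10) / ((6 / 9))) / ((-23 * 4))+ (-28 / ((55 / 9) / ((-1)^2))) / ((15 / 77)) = 107959204869751 / 12245200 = 8816450.93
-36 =-36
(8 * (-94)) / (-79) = 752 / 79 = 9.52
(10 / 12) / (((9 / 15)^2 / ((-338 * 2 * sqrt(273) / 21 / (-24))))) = 21125 * sqrt(273) / 6804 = 51.30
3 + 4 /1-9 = -2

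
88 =88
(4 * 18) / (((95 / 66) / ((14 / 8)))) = 8316 / 95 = 87.54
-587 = -587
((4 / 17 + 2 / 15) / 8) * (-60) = -47 / 17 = -2.76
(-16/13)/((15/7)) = -112/195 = -0.57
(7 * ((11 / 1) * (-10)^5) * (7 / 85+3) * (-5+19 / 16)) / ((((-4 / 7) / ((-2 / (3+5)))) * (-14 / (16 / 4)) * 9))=-384566875 / 306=-1256754.49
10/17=0.59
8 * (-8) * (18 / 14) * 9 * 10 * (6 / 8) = -38880 / 7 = -5554.29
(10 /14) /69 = 5 /483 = 0.01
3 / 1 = 3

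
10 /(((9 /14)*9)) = 140 /81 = 1.73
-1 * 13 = -13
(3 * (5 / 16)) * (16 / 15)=1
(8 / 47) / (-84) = -2 / 987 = -0.00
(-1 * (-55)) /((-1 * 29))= -55 /29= -1.90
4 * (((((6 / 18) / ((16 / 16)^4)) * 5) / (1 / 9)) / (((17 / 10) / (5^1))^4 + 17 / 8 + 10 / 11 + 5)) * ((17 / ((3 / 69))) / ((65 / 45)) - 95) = 3140500000000 / 2397470751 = 1309.92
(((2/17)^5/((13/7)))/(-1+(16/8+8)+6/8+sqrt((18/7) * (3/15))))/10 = 3136/25059056193 - 1792 * sqrt(70)/1628838652545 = 0.00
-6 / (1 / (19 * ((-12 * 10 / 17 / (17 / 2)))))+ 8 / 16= 55009 / 578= 95.17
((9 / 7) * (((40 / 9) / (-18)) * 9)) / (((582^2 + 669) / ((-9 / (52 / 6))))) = 90 / 10294921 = 0.00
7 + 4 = 11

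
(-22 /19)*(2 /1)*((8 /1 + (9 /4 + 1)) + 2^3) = -847 /19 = -44.58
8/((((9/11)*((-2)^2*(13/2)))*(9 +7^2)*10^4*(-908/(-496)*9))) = 341/8664873750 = 0.00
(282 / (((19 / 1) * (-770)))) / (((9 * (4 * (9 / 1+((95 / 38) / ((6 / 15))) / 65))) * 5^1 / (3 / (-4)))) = 0.00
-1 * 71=-71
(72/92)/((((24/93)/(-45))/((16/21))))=-16740/161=-103.98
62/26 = 31/13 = 2.38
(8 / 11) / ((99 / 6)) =16 / 363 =0.04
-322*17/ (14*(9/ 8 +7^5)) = -3128/ 134465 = -0.02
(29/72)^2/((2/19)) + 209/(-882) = 662587/508032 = 1.30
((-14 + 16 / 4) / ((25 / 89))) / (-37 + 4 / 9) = 1602 / 1645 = 0.97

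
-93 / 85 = -1.09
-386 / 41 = -9.41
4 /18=2 /9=0.22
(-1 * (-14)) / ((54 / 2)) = 14 / 27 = 0.52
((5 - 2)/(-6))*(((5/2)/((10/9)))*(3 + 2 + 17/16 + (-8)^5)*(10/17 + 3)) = 287780859/2176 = 132252.23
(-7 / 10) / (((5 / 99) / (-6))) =83.16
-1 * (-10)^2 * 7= -700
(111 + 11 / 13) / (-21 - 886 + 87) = -727 / 5330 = -0.14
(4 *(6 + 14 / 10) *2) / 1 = 296 / 5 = 59.20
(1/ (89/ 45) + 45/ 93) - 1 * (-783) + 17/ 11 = 23840200/ 30349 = 785.53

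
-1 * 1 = -1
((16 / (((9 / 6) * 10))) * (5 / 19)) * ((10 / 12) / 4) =10 / 171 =0.06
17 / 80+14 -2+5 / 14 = 7039 / 560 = 12.57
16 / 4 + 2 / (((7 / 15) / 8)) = 268 / 7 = 38.29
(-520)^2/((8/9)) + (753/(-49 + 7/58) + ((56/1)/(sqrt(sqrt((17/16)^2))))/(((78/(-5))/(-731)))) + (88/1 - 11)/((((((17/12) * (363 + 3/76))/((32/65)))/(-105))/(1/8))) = 24080 * sqrt(17)/39 + 584259931052314/1920747465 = 306729.38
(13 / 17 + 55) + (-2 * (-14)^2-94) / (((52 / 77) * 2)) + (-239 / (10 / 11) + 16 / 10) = -2498901 / 4420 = -565.36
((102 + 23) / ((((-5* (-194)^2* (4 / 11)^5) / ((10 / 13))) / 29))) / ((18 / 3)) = -583809875 / 1503031296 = -0.39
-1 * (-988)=988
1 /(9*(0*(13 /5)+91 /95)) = 95 /819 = 0.12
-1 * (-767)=767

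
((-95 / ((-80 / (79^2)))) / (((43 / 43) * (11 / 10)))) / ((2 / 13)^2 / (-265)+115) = 26552802575 / 453223848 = 58.59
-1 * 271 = -271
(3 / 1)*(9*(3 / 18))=4.50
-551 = -551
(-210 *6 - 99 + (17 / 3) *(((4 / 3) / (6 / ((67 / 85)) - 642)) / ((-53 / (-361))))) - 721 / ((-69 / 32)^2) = -176516861575 / 116577846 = -1514.15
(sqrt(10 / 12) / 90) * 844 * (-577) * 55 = -1339217 * sqrt(30) / 27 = -271673.84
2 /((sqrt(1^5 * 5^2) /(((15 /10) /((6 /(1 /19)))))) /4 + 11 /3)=3 /148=0.02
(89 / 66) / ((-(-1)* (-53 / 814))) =-3293 / 159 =-20.71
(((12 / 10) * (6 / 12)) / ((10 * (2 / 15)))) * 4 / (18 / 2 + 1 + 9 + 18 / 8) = 36 / 425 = 0.08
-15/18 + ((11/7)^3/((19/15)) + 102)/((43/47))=191683963/1681386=114.00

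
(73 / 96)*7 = 511 / 96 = 5.32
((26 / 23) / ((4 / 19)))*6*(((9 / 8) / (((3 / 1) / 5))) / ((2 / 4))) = 11115 / 92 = 120.82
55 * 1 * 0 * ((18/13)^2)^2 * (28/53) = 0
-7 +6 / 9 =-19 / 3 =-6.33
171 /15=57 /5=11.40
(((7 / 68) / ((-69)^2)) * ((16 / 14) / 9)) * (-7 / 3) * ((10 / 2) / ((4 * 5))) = -7 / 4370598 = -0.00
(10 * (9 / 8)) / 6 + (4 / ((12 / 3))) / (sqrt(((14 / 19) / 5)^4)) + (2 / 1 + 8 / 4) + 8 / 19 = 389843 / 7448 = 52.34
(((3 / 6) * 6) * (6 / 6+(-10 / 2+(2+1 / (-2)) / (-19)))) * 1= -465 / 38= -12.24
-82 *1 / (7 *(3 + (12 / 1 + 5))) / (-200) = 41 / 14000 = 0.00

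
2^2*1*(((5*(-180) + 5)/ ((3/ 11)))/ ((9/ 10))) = -393800/ 27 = -14585.19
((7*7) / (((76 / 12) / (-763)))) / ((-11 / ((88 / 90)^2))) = 6580112 / 12825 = 513.07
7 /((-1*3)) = -7 /3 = -2.33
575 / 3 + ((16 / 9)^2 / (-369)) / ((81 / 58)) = 464011877 / 2421009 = 191.66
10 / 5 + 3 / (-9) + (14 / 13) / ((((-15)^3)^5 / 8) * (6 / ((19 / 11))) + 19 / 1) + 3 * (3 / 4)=8829254511749266683073 / 2254277747680663837236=3.92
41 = 41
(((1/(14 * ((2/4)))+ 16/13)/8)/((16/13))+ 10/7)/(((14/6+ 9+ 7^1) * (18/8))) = 281/7392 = 0.04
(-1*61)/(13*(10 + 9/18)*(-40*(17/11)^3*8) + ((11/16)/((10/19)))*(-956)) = 53240/141811121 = 0.00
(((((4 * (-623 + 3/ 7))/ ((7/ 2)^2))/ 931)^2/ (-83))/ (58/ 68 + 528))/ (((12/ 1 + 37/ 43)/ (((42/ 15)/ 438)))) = -7108235204608/ 13164996437665229745735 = -0.00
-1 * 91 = -91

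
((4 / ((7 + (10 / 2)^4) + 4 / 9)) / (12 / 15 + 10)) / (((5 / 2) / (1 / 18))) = 1 / 76842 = 0.00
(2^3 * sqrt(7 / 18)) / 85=4 * sqrt(14) / 255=0.06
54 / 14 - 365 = -2528 / 7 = -361.14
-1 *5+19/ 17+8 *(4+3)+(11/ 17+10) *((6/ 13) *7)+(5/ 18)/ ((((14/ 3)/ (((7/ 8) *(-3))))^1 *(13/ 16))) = 2935/ 34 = 86.32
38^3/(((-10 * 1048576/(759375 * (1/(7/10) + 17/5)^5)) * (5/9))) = -2067964642160340417/110146355200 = -18774698.79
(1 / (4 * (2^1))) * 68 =17 / 2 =8.50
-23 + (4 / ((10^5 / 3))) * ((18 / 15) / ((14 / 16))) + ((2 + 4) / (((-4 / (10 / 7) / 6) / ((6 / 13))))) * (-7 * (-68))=-4048952891 / 1421875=-2847.62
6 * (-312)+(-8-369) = -2249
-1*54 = -54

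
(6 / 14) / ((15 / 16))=16 / 35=0.46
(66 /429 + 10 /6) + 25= 1046 /39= 26.82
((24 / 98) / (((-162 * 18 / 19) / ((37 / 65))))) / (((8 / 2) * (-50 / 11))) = 7733 / 154791000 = 0.00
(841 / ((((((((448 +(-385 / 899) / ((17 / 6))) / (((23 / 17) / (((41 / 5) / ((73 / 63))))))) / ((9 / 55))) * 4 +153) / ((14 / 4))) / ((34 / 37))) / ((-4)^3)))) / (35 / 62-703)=599411414019712 / 139647565651100895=0.00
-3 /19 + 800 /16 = 947 /19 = 49.84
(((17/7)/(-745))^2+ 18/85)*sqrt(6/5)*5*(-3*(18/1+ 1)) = -5580945411*sqrt(30)/462335825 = -66.12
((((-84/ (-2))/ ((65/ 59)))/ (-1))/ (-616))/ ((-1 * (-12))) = 59/ 11440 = 0.01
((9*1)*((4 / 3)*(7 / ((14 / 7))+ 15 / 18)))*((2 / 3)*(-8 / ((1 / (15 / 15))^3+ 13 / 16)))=-13312 / 87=-153.01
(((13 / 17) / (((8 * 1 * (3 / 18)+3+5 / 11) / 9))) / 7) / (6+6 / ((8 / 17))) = 2574 / 235025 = 0.01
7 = 7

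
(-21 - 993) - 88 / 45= -1015.96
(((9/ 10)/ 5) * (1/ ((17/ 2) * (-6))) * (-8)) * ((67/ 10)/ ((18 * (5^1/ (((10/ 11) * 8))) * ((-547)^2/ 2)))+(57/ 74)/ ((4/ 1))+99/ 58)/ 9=2414912959799/ 405246949148250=0.01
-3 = -3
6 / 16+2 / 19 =73 / 152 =0.48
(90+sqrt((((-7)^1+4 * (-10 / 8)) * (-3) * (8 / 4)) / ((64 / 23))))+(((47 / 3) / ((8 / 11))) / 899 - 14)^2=3 * sqrt(46) / 4+132827733049 / 465523776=290.42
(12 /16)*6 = 9 /2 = 4.50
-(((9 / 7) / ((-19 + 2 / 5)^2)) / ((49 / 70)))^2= -62500 / 2217373921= -0.00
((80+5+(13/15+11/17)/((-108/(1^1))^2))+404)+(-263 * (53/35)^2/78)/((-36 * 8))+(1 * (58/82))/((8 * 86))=32669550674149937/66805071278400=489.03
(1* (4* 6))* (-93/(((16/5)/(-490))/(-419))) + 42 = -143203683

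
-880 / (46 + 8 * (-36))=40 / 11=3.64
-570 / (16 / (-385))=109725 / 8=13715.62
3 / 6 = 0.50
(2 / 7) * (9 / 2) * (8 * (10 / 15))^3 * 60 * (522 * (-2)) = -12217782.86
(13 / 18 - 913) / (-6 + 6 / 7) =114947 / 648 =177.39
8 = 8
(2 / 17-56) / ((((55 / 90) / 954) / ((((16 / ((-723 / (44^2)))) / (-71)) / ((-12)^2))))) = -106339200 / 290887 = -365.57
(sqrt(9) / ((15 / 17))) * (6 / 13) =102 / 65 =1.57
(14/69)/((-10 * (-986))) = 7/340170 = 0.00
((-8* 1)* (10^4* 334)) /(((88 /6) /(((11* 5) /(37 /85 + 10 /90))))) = -38326500000 /209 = -183380382.78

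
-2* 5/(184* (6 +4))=-1/184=-0.01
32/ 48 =2/ 3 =0.67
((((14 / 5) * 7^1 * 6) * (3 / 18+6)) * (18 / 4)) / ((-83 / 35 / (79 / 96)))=-3007767 / 2656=-1132.44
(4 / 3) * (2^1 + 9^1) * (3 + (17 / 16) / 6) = 3355 / 72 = 46.60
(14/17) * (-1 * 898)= -12572/17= -739.53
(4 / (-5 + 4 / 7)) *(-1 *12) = 336 / 31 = 10.84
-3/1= -3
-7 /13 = -0.54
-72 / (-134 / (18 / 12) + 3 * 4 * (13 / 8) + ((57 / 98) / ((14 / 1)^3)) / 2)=116169984 / 112673957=1.03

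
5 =5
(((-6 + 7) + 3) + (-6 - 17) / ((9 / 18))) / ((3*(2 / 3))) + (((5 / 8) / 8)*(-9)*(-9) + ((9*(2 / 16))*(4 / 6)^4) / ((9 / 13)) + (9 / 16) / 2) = -72937 / 5184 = -14.07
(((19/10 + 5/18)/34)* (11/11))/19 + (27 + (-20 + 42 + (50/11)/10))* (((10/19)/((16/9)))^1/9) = 1.63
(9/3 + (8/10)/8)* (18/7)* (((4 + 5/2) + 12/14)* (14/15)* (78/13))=57474/175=328.42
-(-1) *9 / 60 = 3 / 20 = 0.15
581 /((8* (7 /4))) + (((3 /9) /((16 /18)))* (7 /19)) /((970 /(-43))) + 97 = 20419537 /147440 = 138.49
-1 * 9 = -9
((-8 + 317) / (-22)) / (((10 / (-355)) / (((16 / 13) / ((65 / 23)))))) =2018388 / 9295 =217.15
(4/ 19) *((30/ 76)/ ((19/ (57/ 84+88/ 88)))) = 705/ 96026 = 0.01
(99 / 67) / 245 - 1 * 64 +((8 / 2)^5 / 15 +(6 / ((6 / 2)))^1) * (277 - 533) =-177796715 / 9849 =-18052.26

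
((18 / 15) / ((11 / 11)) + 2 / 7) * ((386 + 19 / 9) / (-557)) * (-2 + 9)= -181636 / 25065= -7.25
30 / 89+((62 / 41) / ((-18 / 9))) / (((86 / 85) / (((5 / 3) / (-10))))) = 869195 / 1882884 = 0.46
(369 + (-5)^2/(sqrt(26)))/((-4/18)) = -3321/2 - 225 * sqrt(26)/52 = -1682.56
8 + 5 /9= 77 /9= 8.56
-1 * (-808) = 808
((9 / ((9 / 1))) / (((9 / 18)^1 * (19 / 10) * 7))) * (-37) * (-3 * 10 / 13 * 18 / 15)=26640 / 1729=15.41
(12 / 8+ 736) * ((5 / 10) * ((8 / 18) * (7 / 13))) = 10325 / 117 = 88.25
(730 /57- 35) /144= -1265 /8208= -0.15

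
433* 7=3031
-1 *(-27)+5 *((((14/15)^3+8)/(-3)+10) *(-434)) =-30978929/2025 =-15298.24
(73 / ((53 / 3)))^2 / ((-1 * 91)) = -47961 / 255619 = -0.19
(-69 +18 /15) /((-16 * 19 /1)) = 339 /1520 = 0.22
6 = 6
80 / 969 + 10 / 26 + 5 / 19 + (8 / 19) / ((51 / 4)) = 9616 / 12597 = 0.76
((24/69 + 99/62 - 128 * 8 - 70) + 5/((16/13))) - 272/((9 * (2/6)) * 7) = -263751259/239568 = -1100.95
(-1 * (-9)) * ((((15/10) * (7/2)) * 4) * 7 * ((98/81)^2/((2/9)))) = 235298/27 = 8714.74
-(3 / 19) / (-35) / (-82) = -3 / 54530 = -0.00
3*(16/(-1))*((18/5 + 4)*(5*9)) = -16416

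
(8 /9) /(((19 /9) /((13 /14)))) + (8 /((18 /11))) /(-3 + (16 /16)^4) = -2458 /1197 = -2.05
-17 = -17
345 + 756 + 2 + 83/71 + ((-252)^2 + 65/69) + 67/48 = 5064429971/78384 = 64610.51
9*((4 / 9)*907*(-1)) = -3628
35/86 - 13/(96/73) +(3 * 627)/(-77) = -979777/28896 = -33.91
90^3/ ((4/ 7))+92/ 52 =16584773/ 13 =1275751.77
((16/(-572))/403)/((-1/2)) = 8/57629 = 0.00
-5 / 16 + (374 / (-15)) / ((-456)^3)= -222231413 / 711141120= -0.31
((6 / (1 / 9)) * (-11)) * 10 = -5940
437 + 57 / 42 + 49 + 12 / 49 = 47785 / 98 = 487.60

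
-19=-19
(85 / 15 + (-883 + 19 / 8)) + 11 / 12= -20977 / 24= -874.04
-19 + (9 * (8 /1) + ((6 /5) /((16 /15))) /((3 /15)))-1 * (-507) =4525 /8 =565.62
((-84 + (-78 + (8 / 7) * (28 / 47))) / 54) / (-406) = 3791 / 515214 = 0.01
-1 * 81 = -81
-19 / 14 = -1.36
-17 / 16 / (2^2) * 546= -4641 / 32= -145.03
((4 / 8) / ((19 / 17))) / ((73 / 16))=136 / 1387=0.10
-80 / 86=-40 / 43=-0.93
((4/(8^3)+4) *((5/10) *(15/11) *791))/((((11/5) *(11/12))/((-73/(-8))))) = 6664985775/681472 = 9780.28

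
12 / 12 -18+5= -12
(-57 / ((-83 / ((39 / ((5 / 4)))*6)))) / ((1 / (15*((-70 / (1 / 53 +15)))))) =-148451940 / 16517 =-8987.83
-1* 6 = -6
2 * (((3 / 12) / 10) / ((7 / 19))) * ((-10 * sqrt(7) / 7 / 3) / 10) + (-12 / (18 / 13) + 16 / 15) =-38 / 5 - 19 * sqrt(7) / 2940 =-7.62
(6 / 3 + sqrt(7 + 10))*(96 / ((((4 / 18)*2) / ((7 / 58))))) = 1512 / 29 + 756*sqrt(17) / 29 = 159.62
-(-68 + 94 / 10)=293 / 5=58.60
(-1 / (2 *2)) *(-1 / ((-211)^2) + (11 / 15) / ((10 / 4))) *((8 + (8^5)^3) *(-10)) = 3445911662697274108 / 133563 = 25799897147393.17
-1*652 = -652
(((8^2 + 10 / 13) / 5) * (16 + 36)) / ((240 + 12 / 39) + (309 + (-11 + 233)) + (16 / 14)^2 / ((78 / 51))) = 2145416 / 2459335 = 0.87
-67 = -67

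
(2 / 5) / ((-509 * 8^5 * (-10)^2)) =-1 / 4169728000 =-0.00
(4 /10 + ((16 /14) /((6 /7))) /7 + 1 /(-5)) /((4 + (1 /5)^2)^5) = 80078125 /220712110521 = 0.00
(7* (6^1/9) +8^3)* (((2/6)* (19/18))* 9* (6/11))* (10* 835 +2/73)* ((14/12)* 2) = 13962127200/803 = 17387456.04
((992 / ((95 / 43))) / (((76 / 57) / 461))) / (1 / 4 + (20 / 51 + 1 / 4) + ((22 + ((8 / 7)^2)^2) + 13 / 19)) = 3611891105424 / 588210695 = 6140.47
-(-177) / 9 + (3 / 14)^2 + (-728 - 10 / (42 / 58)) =-141531 / 196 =-722.10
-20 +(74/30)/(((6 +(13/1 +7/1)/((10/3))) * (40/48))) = -2963/150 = -19.75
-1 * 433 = -433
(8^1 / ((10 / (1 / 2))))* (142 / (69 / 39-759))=-923 / 12305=-0.08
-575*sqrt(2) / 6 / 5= -115*sqrt(2) / 6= -27.11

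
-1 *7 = -7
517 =517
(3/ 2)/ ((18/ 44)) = 11/ 3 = 3.67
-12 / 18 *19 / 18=-19 / 27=-0.70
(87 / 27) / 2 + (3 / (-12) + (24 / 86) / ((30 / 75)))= 3187 / 1548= 2.06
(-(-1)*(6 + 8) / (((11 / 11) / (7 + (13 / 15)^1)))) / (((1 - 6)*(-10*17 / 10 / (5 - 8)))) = -3.89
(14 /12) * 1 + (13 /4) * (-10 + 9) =-25 /12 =-2.08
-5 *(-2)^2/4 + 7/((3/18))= 37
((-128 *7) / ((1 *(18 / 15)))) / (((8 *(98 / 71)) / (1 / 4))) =-355 / 21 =-16.90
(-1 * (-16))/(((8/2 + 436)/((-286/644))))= -13/805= -0.02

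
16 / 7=2.29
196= 196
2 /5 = 0.40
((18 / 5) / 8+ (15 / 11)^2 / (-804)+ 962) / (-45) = -39012817 / 1824075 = -21.39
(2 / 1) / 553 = 2 / 553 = 0.00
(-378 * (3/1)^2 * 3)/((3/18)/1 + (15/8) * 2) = -122472/47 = -2605.79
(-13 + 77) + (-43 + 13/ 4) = 97/ 4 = 24.25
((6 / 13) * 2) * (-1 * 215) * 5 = -12900 / 13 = -992.31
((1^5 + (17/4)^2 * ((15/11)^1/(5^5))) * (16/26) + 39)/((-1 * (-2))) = 7082117/357500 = 19.81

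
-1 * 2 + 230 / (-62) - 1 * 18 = -735 / 31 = -23.71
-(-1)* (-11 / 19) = -11 / 19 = -0.58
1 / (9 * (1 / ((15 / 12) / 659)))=5 / 23724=0.00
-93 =-93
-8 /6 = -4 /3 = -1.33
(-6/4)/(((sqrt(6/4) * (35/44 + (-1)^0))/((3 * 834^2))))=-45906696 * sqrt(6)/79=-1423392.16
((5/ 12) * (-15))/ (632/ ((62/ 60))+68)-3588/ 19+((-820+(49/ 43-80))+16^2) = -57263541447/ 68850224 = -831.71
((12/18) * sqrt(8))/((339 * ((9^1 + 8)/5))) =20 * sqrt(2)/17289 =0.00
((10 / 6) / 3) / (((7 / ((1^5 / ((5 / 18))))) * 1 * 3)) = 2 / 21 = 0.10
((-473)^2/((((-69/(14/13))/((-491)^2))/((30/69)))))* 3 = -7551153546860/6877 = -1098030179.85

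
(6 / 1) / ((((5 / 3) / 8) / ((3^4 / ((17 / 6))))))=69984 / 85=823.34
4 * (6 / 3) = 8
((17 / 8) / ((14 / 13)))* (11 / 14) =2431 / 1568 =1.55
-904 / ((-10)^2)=-226 / 25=-9.04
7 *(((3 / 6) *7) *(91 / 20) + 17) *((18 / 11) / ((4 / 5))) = 82971 / 176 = 471.43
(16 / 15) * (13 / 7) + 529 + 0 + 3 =56068 / 105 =533.98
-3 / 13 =-0.23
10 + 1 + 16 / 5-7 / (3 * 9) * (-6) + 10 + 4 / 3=1219 / 45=27.09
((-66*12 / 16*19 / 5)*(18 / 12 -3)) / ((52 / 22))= 62073 / 520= 119.37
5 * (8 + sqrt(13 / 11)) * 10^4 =50000 * sqrt(143) / 11 + 400000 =454355.73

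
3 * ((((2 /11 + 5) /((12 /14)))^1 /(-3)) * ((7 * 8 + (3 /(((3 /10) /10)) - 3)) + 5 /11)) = -112252 /121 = -927.70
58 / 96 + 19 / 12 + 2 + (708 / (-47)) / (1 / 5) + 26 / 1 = -33939 / 752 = -45.13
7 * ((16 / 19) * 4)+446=8922 / 19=469.58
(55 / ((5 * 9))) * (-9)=-11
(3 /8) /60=0.01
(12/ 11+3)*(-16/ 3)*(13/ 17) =-3120/ 187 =-16.68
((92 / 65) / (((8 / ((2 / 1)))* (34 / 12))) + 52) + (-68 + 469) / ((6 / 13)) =6105953 / 6630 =920.96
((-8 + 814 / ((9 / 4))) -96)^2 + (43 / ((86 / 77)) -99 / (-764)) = 4114544153 / 61884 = 66488.01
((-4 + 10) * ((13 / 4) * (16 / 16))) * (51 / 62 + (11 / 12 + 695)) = 3369431 / 248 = 13586.42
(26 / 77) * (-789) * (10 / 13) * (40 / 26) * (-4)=1261.14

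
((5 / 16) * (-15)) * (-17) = 1275 / 16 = 79.69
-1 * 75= -75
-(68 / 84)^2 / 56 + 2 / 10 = 0.19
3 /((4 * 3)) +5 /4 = 3 /2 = 1.50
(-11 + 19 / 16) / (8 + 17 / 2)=-157 / 264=-0.59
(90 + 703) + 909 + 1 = 1703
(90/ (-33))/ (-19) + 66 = 13824/ 209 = 66.14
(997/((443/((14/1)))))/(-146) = -6979/32339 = -0.22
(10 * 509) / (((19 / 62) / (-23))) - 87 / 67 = -486310433 / 1273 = -382019.19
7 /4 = 1.75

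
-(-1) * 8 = 8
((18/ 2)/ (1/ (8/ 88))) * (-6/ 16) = -27/ 88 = -0.31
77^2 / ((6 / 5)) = 29645 / 6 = 4940.83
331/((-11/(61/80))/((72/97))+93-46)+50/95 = 3603991/287527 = 12.53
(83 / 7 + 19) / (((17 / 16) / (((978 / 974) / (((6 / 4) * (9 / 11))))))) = 1377024 / 57953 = 23.76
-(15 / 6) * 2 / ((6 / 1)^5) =-5 / 7776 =-0.00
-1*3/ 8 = -3/ 8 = -0.38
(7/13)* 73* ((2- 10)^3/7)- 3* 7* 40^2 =-474176/13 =-36475.08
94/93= 1.01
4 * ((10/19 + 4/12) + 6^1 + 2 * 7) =4756/57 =83.44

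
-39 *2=-78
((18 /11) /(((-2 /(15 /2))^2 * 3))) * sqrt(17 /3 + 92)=225 * sqrt(879) /88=75.80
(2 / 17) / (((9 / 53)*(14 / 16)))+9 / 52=53735 / 55692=0.96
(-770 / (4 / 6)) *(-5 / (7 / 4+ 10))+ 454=44438 / 47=945.49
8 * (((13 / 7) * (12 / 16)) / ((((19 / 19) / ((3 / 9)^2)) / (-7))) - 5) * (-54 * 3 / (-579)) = -2628 / 193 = -13.62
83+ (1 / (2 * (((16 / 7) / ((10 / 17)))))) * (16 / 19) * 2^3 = 27089 / 323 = 83.87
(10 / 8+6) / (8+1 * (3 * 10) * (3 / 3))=29 / 152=0.19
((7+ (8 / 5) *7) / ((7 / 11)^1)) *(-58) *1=-8294 / 5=-1658.80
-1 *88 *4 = -352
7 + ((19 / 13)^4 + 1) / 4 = 479295 / 57122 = 8.39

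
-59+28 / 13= -56.85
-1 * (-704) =704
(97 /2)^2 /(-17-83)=-9409 /400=-23.52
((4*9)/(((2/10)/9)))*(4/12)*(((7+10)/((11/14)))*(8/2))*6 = 280407.27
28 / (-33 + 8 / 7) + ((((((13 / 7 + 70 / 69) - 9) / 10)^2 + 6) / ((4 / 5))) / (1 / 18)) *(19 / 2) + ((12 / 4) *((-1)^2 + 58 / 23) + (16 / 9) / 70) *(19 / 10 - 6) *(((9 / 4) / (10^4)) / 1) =15744480896147233 / 11560766000000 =1361.89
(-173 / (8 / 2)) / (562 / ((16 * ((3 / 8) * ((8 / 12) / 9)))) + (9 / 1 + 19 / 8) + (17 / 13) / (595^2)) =-93670850 / 2763290083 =-0.03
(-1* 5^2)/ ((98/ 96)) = -1200/ 49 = -24.49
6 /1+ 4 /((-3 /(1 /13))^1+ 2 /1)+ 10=588 /37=15.89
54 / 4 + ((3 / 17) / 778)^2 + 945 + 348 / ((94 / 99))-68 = 10334604186965 / 8221572572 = 1257.01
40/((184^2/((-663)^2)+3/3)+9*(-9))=-2197845/4391458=-0.50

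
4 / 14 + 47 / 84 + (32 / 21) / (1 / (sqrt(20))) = 71 / 84 + 64 * sqrt(5) / 21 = 7.66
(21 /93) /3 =7 /93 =0.08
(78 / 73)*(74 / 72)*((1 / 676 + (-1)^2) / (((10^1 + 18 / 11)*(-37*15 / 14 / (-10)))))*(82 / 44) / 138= 194299 / 603472896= 0.00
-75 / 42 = -25 / 14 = -1.79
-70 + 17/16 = -1103/16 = -68.94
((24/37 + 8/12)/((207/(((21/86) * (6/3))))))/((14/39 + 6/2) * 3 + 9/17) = 112931/385982964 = 0.00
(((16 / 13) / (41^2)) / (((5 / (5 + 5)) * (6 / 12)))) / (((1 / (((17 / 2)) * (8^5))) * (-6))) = -8912896 / 65559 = -135.95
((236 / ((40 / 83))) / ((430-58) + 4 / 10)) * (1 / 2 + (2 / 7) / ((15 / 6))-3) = -817799 / 260680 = -3.14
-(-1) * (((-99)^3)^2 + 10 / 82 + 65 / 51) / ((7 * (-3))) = -1968634992400411 / 43911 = -44832388066.78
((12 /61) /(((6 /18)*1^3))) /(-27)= -4 /183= -0.02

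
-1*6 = -6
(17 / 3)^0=1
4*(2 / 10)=4 / 5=0.80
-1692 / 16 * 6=-1269 / 2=-634.50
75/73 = 1.03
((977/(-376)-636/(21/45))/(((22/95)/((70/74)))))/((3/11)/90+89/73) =-1869266314875/409611016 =-4563.52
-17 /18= -0.94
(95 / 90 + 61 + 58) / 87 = 2161 / 1566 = 1.38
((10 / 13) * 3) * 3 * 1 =90 / 13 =6.92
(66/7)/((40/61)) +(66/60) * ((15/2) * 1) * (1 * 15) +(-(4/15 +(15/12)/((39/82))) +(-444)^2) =269275234/1365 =197271.23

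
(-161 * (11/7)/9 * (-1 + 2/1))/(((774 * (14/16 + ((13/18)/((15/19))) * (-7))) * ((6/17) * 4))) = 21505/4621554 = 0.00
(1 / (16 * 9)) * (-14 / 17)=-7 / 1224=-0.01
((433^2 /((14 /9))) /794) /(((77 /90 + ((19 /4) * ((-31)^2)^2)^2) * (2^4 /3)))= 227799135 /154014568864300911676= 0.00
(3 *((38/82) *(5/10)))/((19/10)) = 15/41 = 0.37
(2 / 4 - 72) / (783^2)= -0.00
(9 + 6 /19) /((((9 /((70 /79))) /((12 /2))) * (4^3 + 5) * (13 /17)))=0.10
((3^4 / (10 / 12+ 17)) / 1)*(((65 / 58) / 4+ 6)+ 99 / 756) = 2530035 / 86884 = 29.12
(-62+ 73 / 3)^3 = -1442897 / 27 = -53440.63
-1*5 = -5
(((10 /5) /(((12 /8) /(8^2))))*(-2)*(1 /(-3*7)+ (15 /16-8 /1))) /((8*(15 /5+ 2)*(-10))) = -3.03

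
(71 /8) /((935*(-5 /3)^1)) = -213 /37400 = -0.01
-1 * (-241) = 241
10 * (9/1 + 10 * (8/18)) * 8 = 9680/9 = 1075.56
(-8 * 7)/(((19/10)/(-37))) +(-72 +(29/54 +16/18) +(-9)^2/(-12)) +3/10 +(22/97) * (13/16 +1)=2018133637/1990440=1013.91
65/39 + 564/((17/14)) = 23773/51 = 466.14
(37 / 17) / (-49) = -37 / 833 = -0.04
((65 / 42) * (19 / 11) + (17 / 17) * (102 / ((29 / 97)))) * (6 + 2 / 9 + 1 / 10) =2621293667 / 1205820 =2173.87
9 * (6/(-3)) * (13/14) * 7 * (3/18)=-39/2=-19.50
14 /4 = 7 /2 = 3.50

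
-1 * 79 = -79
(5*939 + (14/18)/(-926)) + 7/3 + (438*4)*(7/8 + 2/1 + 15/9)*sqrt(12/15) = 39147569/8334 + 15914*sqrt(5)/5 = 11814.29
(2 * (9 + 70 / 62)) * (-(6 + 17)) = -14444 / 31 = -465.94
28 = 28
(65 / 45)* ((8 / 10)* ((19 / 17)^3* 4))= 1426672 / 221085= 6.45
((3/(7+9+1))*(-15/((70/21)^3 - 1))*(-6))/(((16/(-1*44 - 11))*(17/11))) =-2205225/2249576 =-0.98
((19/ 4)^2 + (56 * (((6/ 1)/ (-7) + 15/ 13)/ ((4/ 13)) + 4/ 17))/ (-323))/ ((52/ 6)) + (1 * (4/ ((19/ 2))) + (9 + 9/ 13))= 28993441/ 2284256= 12.69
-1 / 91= -0.01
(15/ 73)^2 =225/ 5329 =0.04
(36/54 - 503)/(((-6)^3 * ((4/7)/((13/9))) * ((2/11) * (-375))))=-1508507/17496000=-0.09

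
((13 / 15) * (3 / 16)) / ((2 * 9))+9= 12973 / 1440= 9.01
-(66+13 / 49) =-3247 / 49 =-66.27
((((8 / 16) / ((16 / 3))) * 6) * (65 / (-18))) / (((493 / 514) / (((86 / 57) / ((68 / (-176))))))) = 7901465 / 955434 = 8.27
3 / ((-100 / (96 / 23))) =-72 / 575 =-0.13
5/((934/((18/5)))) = 9/467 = 0.02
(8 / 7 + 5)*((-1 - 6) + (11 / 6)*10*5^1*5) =58222 / 21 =2772.48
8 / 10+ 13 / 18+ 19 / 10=154 / 45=3.42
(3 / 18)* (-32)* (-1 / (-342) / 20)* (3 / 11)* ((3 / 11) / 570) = -1 / 9828225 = -0.00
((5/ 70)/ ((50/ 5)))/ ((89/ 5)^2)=5/ 221788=0.00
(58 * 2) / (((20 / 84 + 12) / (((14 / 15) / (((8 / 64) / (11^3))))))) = 121046464 / 1285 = 94199.58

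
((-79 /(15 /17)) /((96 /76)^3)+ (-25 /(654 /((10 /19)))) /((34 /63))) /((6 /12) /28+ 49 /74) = -84067842339481 /1285804704960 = -65.38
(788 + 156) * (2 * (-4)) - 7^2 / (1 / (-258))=5090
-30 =-30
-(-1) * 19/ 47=19/ 47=0.40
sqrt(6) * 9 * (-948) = -8532 * sqrt(6) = -20899.05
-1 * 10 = -10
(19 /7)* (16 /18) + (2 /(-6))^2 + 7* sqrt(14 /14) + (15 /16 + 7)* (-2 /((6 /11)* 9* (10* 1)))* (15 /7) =17803 /2016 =8.83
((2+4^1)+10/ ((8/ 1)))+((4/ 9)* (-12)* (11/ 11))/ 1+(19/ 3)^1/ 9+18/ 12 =445/ 108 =4.12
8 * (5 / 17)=2.35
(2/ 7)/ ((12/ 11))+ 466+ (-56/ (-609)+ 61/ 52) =14805643/ 31668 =467.53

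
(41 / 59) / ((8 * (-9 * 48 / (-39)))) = 533 / 67968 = 0.01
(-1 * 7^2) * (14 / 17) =-686 / 17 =-40.35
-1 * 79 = -79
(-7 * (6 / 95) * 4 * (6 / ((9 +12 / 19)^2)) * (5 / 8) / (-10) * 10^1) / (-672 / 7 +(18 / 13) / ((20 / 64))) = -8645 / 11073696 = -0.00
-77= -77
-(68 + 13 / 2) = -149 / 2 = -74.50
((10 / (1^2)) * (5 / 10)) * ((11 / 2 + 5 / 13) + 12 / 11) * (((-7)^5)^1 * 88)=-670599300 / 13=-51584561.54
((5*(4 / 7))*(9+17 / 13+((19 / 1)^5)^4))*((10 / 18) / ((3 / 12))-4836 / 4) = -35382940815941909834629725515780 / 273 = -129607841816637032361281000000.00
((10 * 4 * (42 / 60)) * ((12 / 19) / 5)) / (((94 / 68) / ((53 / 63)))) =28832 / 13395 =2.15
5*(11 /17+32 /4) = 43.24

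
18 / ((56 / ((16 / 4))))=9 / 7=1.29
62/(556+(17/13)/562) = 0.11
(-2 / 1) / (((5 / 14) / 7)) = -196 / 5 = -39.20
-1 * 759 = -759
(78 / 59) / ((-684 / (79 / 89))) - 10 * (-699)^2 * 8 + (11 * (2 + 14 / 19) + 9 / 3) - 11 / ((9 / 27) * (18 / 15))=-11699334283379 / 299307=-39088074.40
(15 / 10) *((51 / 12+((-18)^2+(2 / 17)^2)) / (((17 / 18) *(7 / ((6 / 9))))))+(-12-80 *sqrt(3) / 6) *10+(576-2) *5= 192565757 / 68782-400 *sqrt(3) / 3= 2568.71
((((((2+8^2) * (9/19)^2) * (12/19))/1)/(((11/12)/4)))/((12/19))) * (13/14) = 151632/2527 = 60.00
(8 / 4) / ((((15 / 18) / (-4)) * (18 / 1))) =-0.53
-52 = -52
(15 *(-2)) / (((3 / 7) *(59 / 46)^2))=-148120 / 3481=-42.55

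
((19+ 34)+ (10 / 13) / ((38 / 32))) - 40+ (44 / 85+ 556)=11970623 / 20995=570.17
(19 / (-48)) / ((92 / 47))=-893 / 4416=-0.20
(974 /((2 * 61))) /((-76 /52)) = -5.46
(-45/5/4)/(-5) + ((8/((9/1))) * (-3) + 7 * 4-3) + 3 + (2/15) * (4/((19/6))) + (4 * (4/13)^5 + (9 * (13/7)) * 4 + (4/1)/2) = 94.82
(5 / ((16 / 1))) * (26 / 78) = 5 / 48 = 0.10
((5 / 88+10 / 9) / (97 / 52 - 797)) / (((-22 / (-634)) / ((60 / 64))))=-0.04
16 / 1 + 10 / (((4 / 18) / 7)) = 331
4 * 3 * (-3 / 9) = -4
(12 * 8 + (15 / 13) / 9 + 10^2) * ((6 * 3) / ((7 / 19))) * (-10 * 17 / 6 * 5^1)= -123531350 / 91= -1357487.36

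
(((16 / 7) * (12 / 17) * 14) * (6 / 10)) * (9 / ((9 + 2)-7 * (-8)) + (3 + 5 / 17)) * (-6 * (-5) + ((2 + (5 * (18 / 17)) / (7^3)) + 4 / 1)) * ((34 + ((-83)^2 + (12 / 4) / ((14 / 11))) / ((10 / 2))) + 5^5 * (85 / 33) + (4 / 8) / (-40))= 12513918198864816 / 790339571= 15833596.92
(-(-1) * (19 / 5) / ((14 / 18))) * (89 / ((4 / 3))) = 45657 / 140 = 326.12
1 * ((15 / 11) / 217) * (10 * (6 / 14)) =450 / 16709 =0.03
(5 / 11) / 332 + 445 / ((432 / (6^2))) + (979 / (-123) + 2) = 3495346 / 112299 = 31.13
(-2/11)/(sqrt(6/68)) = -2 * sqrt(102)/33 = -0.61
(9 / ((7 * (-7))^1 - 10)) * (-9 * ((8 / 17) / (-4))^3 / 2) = -324 / 289867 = -0.00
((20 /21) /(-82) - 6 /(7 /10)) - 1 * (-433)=365423 /861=424.42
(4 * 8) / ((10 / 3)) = 48 / 5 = 9.60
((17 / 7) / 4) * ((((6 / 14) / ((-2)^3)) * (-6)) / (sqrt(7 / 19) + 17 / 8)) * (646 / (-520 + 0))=-5320779 / 42831880 + 16473 * sqrt(133) / 5353985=-0.09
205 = 205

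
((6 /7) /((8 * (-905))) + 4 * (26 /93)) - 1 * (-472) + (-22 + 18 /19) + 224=676.07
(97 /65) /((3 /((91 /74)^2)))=61789 /82140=0.75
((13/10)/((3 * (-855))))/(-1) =13/25650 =0.00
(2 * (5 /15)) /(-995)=-2 /2985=-0.00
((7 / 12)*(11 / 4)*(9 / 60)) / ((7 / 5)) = 0.17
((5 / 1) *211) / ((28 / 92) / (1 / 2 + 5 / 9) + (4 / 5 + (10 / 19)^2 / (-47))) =2058521275 / 2112054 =974.65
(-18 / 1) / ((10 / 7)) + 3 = -48 / 5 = -9.60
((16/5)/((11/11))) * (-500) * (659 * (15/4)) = -3954000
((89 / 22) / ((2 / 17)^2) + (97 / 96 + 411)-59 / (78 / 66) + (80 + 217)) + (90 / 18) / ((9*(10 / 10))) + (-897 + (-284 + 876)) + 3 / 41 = 1092488233 / 1688544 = 647.00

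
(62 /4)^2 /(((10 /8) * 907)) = 961 /4535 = 0.21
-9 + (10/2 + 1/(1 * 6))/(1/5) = 101/6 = 16.83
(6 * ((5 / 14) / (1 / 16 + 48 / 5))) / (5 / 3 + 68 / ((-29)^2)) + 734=17514138266 / 23857099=734.13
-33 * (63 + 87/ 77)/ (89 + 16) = -4938/ 245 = -20.16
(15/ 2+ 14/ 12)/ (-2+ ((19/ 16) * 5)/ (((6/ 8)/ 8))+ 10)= 13/ 107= 0.12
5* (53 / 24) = 11.04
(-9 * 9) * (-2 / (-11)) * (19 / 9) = -342 / 11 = -31.09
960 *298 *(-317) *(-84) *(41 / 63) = 4957575680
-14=-14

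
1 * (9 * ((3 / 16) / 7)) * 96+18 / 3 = 204 / 7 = 29.14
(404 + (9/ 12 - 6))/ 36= 1595/ 144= 11.08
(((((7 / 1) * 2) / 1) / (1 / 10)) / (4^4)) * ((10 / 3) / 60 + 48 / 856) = 7525 / 123264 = 0.06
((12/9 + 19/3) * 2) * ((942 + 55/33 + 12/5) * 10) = 1305572/9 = 145063.56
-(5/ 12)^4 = -625/ 20736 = -0.03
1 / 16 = 0.06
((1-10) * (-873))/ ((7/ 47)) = 369279/ 7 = 52754.14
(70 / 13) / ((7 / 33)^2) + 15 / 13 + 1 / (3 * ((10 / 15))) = 22081 / 182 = 121.32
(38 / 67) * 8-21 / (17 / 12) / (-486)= 140474 / 30753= 4.57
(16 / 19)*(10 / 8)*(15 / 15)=20 / 19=1.05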